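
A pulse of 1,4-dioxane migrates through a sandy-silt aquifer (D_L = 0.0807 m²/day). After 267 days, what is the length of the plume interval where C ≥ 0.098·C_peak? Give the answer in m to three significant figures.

The plume is Gaussian with σ = √(2Dt) = √(2 × 0.0807 × 267) = 6.565 m.
C/C_peak = exp(−Δx²/(2σ²)) = 0.098 ⇒ Δx = σ·√(−2 ln 0.098) = 6.565 × 2.155 = 14.15 m.
Width = 2Δx = 28.3 m.

28.3 m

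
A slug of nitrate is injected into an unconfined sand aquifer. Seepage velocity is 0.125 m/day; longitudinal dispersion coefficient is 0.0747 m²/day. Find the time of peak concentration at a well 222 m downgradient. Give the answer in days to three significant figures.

For the 1D instantaneous-source solution, setting ∂C/∂t = 0 at fixed x gives v²t² + 2Dt − x² = 0, so t = (√(D² + v²x²) − D)/v².
√(D² + v²x²) = √(0.0747² + 0.125² × 222²) = 27.75; v² = 0.015625.
t = (27.75 − 0.0747)/0.015625 = 1770 days (vs. the pure-advection estimate x/v = 1780 d).

1770 days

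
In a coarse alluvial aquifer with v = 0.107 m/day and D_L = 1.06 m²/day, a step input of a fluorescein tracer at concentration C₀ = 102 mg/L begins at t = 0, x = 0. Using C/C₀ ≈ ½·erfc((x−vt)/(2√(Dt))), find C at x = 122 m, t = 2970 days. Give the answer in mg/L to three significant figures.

For a continuous step input, C/C₀ ≈ ½·erfc((x−vt)/(2√(Dt))).
vt = 0.107 × 2970 = 317.79 m and 2√(Dt) = 2√(1.06 × 2970) = 112.2 m.
Argument (x−vt)/(2√(Dt)) = (122 − 317.79)/112.2 = -1.745; ½·erfc(-1.745) = 0.9932.
C = 102 × 0.9932 = 101 mg/L.

101 mg/L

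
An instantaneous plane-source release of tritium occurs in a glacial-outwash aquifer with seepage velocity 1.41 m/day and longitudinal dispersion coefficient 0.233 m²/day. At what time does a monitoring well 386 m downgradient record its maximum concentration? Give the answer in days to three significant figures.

For the 1D instantaneous-source solution, setting ∂C/∂t = 0 at fixed x gives v²t² + 2Dt − x² = 0, so t = (√(D² + v²x²) − D)/v².
√(D² + v²x²) = √(0.233² + 1.41² × 386²) = 544.3; v² = 1.9881.
t = (544.3 − 0.233)/1.9881 = 274 days (vs. the pure-advection estimate x/v = 274 d).

274 days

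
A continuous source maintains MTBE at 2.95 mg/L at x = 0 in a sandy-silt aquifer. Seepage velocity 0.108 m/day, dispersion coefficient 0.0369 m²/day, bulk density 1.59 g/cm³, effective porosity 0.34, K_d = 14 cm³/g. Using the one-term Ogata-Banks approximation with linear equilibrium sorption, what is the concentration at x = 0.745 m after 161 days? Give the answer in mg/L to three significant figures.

0.373 mg/L

Retardation factor R = 1 + ρ_b·K_d/n = 1 + 1.59 × 14/0.34 = 66.47.
Sorption retards both mechanisms: v_R = v/R = 0.001625 m/day, D_R = D/R = 0.0005551 m²/day.
v_R·t = 0.001625 × 161 = 0.261625 m; 2√(D_R t) = 0.5979 m; argument = (0.745 − 0.261625)/0.5979 = 0.8085.
C = C₀ × ½·erfc(0.8085) = 2.95 × 0.1264 = 0.373 mg/L.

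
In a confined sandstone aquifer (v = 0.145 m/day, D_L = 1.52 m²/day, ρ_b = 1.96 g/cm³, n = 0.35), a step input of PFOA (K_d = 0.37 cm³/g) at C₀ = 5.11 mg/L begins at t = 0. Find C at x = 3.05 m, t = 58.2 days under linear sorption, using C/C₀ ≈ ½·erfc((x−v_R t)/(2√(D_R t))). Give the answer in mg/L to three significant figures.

2.47 mg/L

Retardation factor R = 1 + ρ_b·K_d/n = 1 + 1.96 × 0.37/0.35 = 3.072.
Sorption retards both mechanisms: v_R = v/R = 0.04720 m/day, D_R = D/R = 0.4948 m²/day.
v_R·t = 0.04720 × 58.2 = 2.74704 m; 2√(D_R t) = 10.73 m; argument = (3.05 − 2.74704)/10.73 = 0.02823.
C = C₀ × ½·erfc(0.02823) = 5.11 × 0.4841 = 2.47 mg/L.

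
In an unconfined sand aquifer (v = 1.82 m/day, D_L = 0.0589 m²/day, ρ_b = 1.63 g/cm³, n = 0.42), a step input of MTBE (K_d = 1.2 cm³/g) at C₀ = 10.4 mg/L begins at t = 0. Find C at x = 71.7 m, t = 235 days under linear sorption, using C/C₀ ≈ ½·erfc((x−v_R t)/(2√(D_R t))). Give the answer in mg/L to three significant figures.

Retardation factor R = 1 + ρ_b·K_d/n = 1 + 1.63 × 1.2/0.42 = 5.657.
Sorption retards both mechanisms: v_R = v/R = 0.3217 m/day, D_R = D/R = 0.01041 m²/day.
v_R·t = 0.3217 × 235 = 75.5995 m; 2√(D_R t) = 3.128 m; argument = (71.7 − 75.5995)/3.128 = -1.247.
C = C₀ × ½·erfc(-1.247) = 10.4 × 0.9611 = 10.0 mg/L.

10.0 mg/L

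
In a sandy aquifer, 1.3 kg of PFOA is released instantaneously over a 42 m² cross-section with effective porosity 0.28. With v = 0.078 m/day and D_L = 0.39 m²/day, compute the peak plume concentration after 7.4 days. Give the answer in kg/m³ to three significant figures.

The peak of an instantaneous 1D plume sits at x = vt; there the Gaussian factor is 1 and C_max = M/(n_e·A·√(4πDt)), where n_e·A is the pore area the mass is dissolved in.
√(4πDt) = √(4π × 0.39 × 7.4) = 6.022 m, so C_max = 1.3/(0.28 × 42 × 6.022) = 0.0184 kg/m³.

0.0184 kg/m³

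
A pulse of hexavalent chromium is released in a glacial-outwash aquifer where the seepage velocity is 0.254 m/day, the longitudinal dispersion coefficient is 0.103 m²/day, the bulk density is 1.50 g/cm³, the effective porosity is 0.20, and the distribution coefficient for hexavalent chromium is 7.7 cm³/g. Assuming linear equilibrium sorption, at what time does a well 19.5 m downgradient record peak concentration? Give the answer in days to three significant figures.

Retardation factor R = 1 + ρ_b·K_d/n = 1 + 1.50 × 7.7/0.20 = 58.75.
Sorption retards both mechanisms: v_R = v/R = 0.004323 m/day, D_R = D/R = 0.001753 m²/day.
Peak time from v_R²t² + 2D_R t − x² = 0: t = (√(D_R² + v_R²x²) − D_R)/v_R².
√(D_R² + v_R²x²) = √(0.001753² + 0.004323² × 19.5²) = 0.08432; v_R² = 1.869e-05.
t = (0.08432 − 0.001753)/1.869e-05 = 4420 days.

4420 days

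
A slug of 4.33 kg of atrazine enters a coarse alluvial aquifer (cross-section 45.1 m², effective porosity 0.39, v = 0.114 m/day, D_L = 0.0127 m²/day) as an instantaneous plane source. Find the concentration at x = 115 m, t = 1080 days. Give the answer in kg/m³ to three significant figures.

For an instantaneous plane source, C(x,t) = M/(n_e·A·√(4πDt)) · exp(−(x−vt)²/(4Dt)), with n_e·A the pore (flow) area.
Plume center vt = 0.114 × 1080 = 123.12 m, so the well at 115 m is 8.12 m upgradient of the peak.
√(4πDt) = 13.13 m, giving peak height M/(n_e·A·√(4πDt)) = 4.33/(0.39 × 45.1 × 13.13) = 0.01875 kg/m³.
(x−vt)²/(4Dt) = (-8.12)²/(4 × 0.0127 × 1080) = 1.202; exp(−1.202) = 0.3006.
C = 0.01875 × 0.3006 = 0.00564 kg/m³.

0.00564 kg/m³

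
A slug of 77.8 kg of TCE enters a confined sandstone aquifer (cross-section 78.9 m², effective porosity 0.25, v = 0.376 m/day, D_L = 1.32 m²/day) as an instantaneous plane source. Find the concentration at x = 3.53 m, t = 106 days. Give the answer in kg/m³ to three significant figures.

For an instantaneous plane source, C(x,t) = M/(n_e·A·√(4πDt)) · exp(−(x−vt)²/(4Dt)), with n_e·A the pore (flow) area.
Plume center vt = 0.376 × 106 = 39.856 m, so the well at 3.53 m is 36.326 m upgradient of the peak.
√(4πDt) = 41.93 m, giving peak height M/(n_e·A·√(4πDt)) = 77.8/(0.25 × 78.9 × 41.93) = 0.09407 kg/m³.
(x−vt)²/(4Dt) = (-36.326)²/(4 × 1.32 × 106) = 2.358; exp(−2.358) = 0.09461.
C = 0.09407 × 0.09461 = 0.00890 kg/m³.

0.00890 kg/m³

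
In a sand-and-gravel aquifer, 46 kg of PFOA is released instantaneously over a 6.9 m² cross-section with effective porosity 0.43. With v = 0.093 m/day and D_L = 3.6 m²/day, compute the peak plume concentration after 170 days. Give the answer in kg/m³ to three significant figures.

0.177 kg/m³

The peak of an instantaneous 1D plume sits at x = vt; there the Gaussian factor is 1 and C_max = M/(n_e·A·√(4πDt)), where n_e·A is the pore area the mass is dissolved in.
√(4πDt) = √(4π × 3.6 × 170) = 87.70 m, so C_max = 46/(0.43 × 6.9 × 87.70) = 0.177 kg/m³.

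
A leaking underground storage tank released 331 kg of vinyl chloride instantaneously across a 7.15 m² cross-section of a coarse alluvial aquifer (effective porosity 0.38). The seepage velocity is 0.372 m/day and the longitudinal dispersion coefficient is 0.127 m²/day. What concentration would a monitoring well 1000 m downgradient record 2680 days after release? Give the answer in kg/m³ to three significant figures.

1.85 kg/m³

For an instantaneous plane source, C(x,t) = M/(n_e·A·√(4πDt)) · exp(−(x−vt)²/(4Dt)), with n_e·A the pore (flow) area.
Plume center vt = 0.372 × 2680 = 996.96 m, so the well at 1000 m is 3.04 m downgradient of the peak.
√(4πDt) = 65.40 m, giving peak height M/(n_e·A·√(4πDt)) = 331/(0.38 × 7.15 × 65.40) = 1.863 kg/m³.
(x−vt)²/(4Dt) = (3.04)²/(4 × 0.127 × 2680) = 0.006788; exp(−0.006788) = 0.9932.
C = 1.863 × 0.9932 = 1.85 kg/m³.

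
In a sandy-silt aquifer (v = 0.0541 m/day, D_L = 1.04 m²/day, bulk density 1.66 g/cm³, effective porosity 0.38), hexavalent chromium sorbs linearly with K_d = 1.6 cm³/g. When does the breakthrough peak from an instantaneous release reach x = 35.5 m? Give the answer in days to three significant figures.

3120 days

Retardation factor R = 1 + ρ_b·K_d/n = 1 + 1.66 × 1.6/0.38 = 7.989.
Sorption retards both mechanisms: v_R = v/R = 0.006772 m/day, D_R = D/R = 0.1302 m²/day.
Peak time from v_R²t² + 2D_R t − x² = 0: t = (√(D_R² + v_R²x²) − D_R)/v_R².
√(D_R² + v_R²x²) = √(0.1302² + 0.006772² × 35.5²) = 0.2734; v_R² = 4.586e-05.
t = (0.2734 − 0.1302)/4.586e-05 = 3120 days.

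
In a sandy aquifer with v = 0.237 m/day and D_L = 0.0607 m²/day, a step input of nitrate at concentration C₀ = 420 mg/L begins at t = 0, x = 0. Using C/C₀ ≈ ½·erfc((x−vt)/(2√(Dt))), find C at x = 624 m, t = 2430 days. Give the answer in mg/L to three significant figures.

1.07 mg/L

For a continuous step input, C/C₀ ≈ ½·erfc((x−vt)/(2√(Dt))).
vt = 0.237 × 2430 = 575.91 m and 2√(Dt) = 2√(0.0607 × 2430) = 24.29 m.
Argument (x−vt)/(2√(Dt)) = (624 − 575.91)/24.29 = 1.980; ½·erfc(1.980) = 0.002554.
C = 420 × 0.002554 = 1.07 mg/L.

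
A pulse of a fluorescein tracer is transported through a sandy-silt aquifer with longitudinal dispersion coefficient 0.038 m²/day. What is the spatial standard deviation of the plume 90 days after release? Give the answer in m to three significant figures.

Dispersive spreading gives a Gaussian with σ² = 2Dt; advection only shifts the center.
σ = √(2 × 0.038 × 90) = 2.62 m.

2.62 m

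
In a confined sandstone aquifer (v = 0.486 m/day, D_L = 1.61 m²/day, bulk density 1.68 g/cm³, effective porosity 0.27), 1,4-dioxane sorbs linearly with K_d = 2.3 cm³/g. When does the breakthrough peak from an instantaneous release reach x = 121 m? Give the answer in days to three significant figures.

Retardation factor R = 1 + ρ_b·K_d/n = 1 + 1.68 × 2.3/0.27 = 15.31.
Sorption retards both mechanisms: v_R = v/R = 0.03174 m/day, D_R = D/R = 0.1052 m²/day.
Peak time from v_R²t² + 2D_R t − x² = 0: t = (√(D_R² + v_R²x²) − D_R)/v_R².
√(D_R² + v_R²x²) = √(0.1052² + 0.03174² × 121²) = 3.842; v_R² = 0.001007.
t = (3.842 − 0.1052)/0.001007 = 3710 days.

3710 days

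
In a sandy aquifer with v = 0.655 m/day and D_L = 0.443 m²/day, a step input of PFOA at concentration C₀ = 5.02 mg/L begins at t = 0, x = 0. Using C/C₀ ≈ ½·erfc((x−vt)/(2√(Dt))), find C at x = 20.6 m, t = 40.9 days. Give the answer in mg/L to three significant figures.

For a continuous step input, C/C₀ ≈ ½·erfc((x−vt)/(2√(Dt))).
vt = 0.655 × 40.9 = 26.7895 m and 2√(Dt) = 2√(0.443 × 40.9) = 8.513 m.
Argument (x−vt)/(2√(Dt)) = (20.6 − 26.7895)/8.513 = -0.7271; ½·erfc(-0.7271) = 0.8481.
C = 5.02 × 0.8481 = 4.26 mg/L.

4.26 mg/L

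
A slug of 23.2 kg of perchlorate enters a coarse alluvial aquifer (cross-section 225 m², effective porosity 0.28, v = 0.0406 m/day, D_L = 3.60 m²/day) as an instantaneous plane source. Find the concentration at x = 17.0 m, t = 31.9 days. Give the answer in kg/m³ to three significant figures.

0.00567 kg/m³

For an instantaneous plane source, C(x,t) = M/(n_e·A·√(4πDt)) · exp(−(x−vt)²/(4Dt)), with n_e·A the pore (flow) area.
Plume center vt = 0.0406 × 31.9 = 1.29514 m, so the well at 17.0 m is 15.70486 m downgradient of the peak.
√(4πDt) = 37.99 m, giving peak height M/(n_e·A·√(4πDt)) = 23.2/(0.28 × 225 × 37.99) = 0.009693 kg/m³.
(x−vt)²/(4Dt) = (15.70486)²/(4 × 3.60 × 31.9) = 0.5369; exp(−0.5369) = 0.5846.
C = 0.009693 × 0.5846 = 0.00567 kg/m³.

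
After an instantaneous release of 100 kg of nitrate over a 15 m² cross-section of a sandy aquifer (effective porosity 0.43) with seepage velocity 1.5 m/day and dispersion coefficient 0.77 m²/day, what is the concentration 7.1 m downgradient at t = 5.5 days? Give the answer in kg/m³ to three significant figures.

For an instantaneous plane source, C(x,t) = M/(n_e·A·√(4πDt)) · exp(−(x−vt)²/(4Dt)), with n_e·A the pore (flow) area.
Plume center vt = 1.5 × 5.5 = 8.25 m, so the well at 7.1 m is 1.15 m upgradient of the peak.
√(4πDt) = 7.295 m, giving peak height M/(n_e·A·√(4πDt)) = 100/(0.43 × 15 × 7.295) = 2.125 kg/m³.
(x−vt)²/(4Dt) = (-1.15)²/(4 × 0.77 × 5.5) = 0.07807; exp(−0.07807) = 0.9249.
C = 2.125 × 0.9249 = 1.97 kg/m³.

1.97 kg/m³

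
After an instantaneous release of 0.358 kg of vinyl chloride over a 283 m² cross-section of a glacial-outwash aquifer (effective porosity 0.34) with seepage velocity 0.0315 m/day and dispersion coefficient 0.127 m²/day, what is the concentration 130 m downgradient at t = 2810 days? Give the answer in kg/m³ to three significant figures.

1.66e-05 kg/m³

For an instantaneous plane source, C(x,t) = M/(n_e·A·√(4πDt)) · exp(−(x−vt)²/(4Dt)), with n_e·A the pore (flow) area.
Plume center vt = 0.0315 × 2810 = 88.515 m, so the well at 130 m is 41.485 m downgradient of the peak.
√(4πDt) = 66.97 m, giving peak height M/(n_e·A·√(4πDt)) = 0.358/(0.34 × 283 × 66.97) = 5.556e-05 kg/m³.
(x−vt)²/(4Dt) = (41.485)²/(4 × 0.127 × 2810) = 1.206; exp(−1.206) = 0.2994.
C = 5.556e-05 × 0.2994 = 1.66e-05 kg/m³.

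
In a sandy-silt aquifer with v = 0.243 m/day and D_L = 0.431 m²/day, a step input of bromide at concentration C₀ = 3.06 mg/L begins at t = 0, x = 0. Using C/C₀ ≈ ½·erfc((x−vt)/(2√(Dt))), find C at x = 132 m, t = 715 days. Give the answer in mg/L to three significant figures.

2.92 mg/L

For a continuous step input, C/C₀ ≈ ½·erfc((x−vt)/(2√(Dt))).
vt = 0.243 × 715 = 173.745 m and 2√(Dt) = 2√(0.431 × 715) = 35.11 m.
Argument (x−vt)/(2√(Dt)) = (132 − 173.745)/35.11 = -1.189; ½·erfc(-1.189) = 0.9537.
C = 3.06 × 0.9537 = 2.92 mg/L.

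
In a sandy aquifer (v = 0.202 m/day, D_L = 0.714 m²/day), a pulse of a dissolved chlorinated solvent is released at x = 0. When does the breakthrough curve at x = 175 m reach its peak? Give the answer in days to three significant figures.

849 days

For the 1D instantaneous-source solution, setting ∂C/∂t = 0 at fixed x gives v²t² + 2Dt − x² = 0, so t = (√(D² + v²x²) − D)/v².
√(D² + v²x²) = √(0.714² + 0.202² × 175²) = 35.36; v² = 0.040804.
t = (35.36 − 0.714)/0.040804 = 849 days (vs. the pure-advection estimate x/v = 866 d).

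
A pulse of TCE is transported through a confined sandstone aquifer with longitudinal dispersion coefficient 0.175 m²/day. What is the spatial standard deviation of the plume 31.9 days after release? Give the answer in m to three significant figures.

Dispersive spreading gives a Gaussian with σ² = 2Dt; advection only shifts the center.
σ = √(2 × 0.175 × 31.9) = 3.34 m.

3.34 m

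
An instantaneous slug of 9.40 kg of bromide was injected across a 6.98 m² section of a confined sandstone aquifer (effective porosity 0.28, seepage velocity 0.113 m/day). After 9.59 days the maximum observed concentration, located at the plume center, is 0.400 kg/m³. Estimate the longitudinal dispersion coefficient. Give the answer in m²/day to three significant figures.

1.20 m²/day

At the plume center C_max = M/(n_e·A·√(4πDt)), so D = M²/(4πt·(n_e·A·C_max)²).
n_e·A·C_max = 0.28 × 6.98 × 0.400 = 0.7818 kg/m.
D = 9.40²/(4π × 9.59 × 0.7818²) = 1.20 m²/day.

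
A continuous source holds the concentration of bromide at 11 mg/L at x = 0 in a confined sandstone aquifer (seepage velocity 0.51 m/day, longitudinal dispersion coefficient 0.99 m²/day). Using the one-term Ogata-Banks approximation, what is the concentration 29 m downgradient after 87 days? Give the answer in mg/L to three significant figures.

For a continuous step input, C/C₀ ≈ ½·erfc((x−vt)/(2√(Dt))).
vt = 0.51 × 87 = 44.37 m and 2√(Dt) = 2√(0.99 × 87) = 18.56 m.
Argument (x−vt)/(2√(Dt)) = (29 − 44.37)/18.56 = -0.8281; ½·erfc(-0.8281) = 0.8792.
C = 11 × 0.8792 = 9.67 mg/L.

9.67 mg/L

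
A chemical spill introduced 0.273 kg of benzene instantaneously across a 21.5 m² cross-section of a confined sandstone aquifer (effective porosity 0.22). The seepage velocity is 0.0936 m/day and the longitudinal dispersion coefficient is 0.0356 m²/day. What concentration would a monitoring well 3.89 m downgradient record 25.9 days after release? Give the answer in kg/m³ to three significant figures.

0.00947 kg/m³

For an instantaneous plane source, C(x,t) = M/(n_e·A·√(4πDt)) · exp(−(x−vt)²/(4Dt)), with n_e·A the pore (flow) area.
Plume center vt = 0.0936 × 25.9 = 2.42424 m, so the well at 3.89 m is 1.46576 m downgradient of the peak.
√(4πDt) = 3.404 m, giving peak height M/(n_e·A·√(4πDt)) = 0.273/(0.22 × 21.5 × 3.404) = 0.01696 kg/m³.
(x−vt)²/(4Dt) = (1.46576)²/(4 × 0.0356 × 25.9) = 0.5825; exp(−0.5825) = 0.5585.
C = 0.01696 × 0.5585 = 0.00947 kg/m³.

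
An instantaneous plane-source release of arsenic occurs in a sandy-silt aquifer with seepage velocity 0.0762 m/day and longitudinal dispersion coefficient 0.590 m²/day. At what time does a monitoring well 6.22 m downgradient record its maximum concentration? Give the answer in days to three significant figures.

For the 1D instantaneous-source solution, setting ∂C/∂t = 0 at fixed x gives v²t² + 2Dt − x² = 0, so t = (√(D² + v²x²) − D)/v².
√(D² + v²x²) = √(0.590² + 0.0762² × 6.22²) = 0.7568; v² = 0.00580644.
t = (0.7568 − 0.590)/0.00580644 = 28.7 days (vs. the pure-advection estimate x/v = 81.6 d).

28.7 days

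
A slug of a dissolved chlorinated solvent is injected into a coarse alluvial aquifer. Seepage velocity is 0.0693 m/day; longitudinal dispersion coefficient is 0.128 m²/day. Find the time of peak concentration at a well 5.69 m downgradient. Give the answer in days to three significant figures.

For the 1D instantaneous-source solution, setting ∂C/∂t = 0 at fixed x gives v²t² + 2Dt − x² = 0, so t = (√(D² + v²x²) − D)/v².
√(D² + v²x²) = √(0.128² + 0.0693² × 5.69²) = 0.4146; v² = 0.00480249.
t = (0.4146 − 0.128)/0.00480249 = 59.7 days (vs. the pure-advection estimate x/v = 82.1 d).

59.7 days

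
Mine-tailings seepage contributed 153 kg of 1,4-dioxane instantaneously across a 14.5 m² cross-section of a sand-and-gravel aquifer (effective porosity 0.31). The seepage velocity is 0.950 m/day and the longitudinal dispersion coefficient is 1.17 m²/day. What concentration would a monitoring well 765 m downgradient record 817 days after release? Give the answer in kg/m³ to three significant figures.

0.301 kg/m³

For an instantaneous plane source, C(x,t) = M/(n_e·A·√(4πDt)) · exp(−(x−vt)²/(4Dt)), with n_e·A the pore (flow) area.
Plume center vt = 0.950 × 817 = 776.15 m, so the well at 765 m is 11.15 m upgradient of the peak.
√(4πDt) = 109.6 m, giving peak height M/(n_e·A·√(4πDt)) = 153/(0.31 × 14.5 × 109.6) = 0.3106 kg/m³.
(x−vt)²/(4Dt) = (-11.15)²/(4 × 1.17 × 817) = 0.03251; exp(−0.03251) = 0.9680.
C = 0.3106 × 0.9680 = 0.301 kg/m³.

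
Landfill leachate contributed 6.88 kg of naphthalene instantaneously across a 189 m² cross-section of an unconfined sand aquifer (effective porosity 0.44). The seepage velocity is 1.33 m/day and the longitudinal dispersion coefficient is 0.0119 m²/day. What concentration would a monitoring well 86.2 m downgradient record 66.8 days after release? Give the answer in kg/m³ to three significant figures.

For an instantaneous plane source, C(x,t) = M/(n_e·A·√(4πDt)) · exp(−(x−vt)²/(4Dt)), with n_e·A the pore (flow) area.
Plume center vt = 1.33 × 66.8 = 88.844 m, so the well at 86.2 m is 2.644 m upgradient of the peak.
√(4πDt) = 3.161 m, giving peak height M/(n_e·A·√(4πDt)) = 6.88/(0.44 × 189 × 3.161) = 0.02617 kg/m³.
(x−vt)²/(4Dt) = (-2.644)²/(4 × 0.0119 × 66.8) = 2.199; exp(−2.199) = 0.1109.
C = 0.02617 × 0.1109 = 0.00290 kg/m³.

0.00290 kg/m³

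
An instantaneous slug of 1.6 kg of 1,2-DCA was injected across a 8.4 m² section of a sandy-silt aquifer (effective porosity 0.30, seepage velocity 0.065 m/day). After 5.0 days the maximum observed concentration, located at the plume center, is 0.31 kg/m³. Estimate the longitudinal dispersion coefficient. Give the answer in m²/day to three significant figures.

0.0668 m²/day

At the plume center C_max = M/(n_e·A·√(4πDt)), so D = M²/(4πt·(n_e·A·C_max)²).
n_e·A·C_max = 0.30 × 8.4 × 0.31 = 0.7812 kg/m.
D = 1.6²/(4π × 5.0 × 0.7812²) = 0.0668 m²/day.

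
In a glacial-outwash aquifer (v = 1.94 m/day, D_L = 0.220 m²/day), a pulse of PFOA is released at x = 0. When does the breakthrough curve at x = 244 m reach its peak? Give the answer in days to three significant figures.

For the 1D instantaneous-source solution, setting ∂C/∂t = 0 at fixed x gives v²t² + 2Dt − x² = 0, so t = (√(D² + v²x²) − D)/v².
√(D² + v²x²) = √(0.220² + 1.94² × 244²) = 473.4; v² = 3.7636.
t = (473.4 − 0.220)/3.7636 = 126 days (vs. the pure-advection estimate x/v = 126 d).

126 days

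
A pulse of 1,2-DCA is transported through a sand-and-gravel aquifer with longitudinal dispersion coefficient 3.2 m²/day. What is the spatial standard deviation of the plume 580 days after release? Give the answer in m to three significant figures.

60.9 m

Dispersive spreading gives a Gaussian with σ² = 2Dt; advection only shifts the center.
σ = √(2 × 3.2 × 580) = 60.9 m.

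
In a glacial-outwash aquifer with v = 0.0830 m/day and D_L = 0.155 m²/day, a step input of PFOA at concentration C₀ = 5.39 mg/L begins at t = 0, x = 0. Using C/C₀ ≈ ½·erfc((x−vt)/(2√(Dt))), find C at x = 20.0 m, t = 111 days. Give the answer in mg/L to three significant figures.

0.178 mg/L

For a continuous step input, C/C₀ ≈ ½·erfc((x−vt)/(2√(Dt))).
vt = 0.0830 × 111 = 9.213 m and 2√(Dt) = 2√(0.155 × 111) = 8.296 m.
Argument (x−vt)/(2√(Dt)) = (20.0 − 9.213)/8.296 = 1.300; ½·erfc(1.300) = 0.03300.
C = 5.39 × 0.03300 = 0.178 mg/L.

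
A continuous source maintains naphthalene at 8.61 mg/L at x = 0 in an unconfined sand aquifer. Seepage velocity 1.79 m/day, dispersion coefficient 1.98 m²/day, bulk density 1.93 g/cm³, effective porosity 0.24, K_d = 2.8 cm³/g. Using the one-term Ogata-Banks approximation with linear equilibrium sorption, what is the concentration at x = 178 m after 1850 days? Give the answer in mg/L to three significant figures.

Retardation factor R = 1 + ρ_b·K_d/n = 1 + 1.93 × 2.8/0.24 = 23.52.
Sorption retards both mechanisms: v_R = v/R = 0.07611 m/day, D_R = D/R = 0.08418 m²/day.
v_R·t = 0.07611 × 1850 = 140.8035 m; 2√(D_R t) = 24.96 m; argument = (178 − 140.8035)/24.96 = 1.490.
C = C₀ × ½·erfc(1.490) = 8.61 × 0.01755 = 0.151 mg/L.

0.151 mg/L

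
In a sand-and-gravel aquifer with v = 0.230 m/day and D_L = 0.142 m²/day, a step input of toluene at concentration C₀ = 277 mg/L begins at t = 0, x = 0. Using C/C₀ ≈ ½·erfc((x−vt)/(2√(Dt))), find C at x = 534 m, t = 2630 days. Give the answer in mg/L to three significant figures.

276 mg/L

For a continuous step input, C/C₀ ≈ ½·erfc((x−vt)/(2√(Dt))).
vt = 0.230 × 2630 = 604.9 m and 2√(Dt) = 2√(0.142 × 2630) = 38.65 m.
Argument (x−vt)/(2√(Dt)) = (534 − 604.9)/38.65 = -1.834; ½·erfc(-1.834) = 0.9953.
C = 277 × 0.9953 = 276 mg/L.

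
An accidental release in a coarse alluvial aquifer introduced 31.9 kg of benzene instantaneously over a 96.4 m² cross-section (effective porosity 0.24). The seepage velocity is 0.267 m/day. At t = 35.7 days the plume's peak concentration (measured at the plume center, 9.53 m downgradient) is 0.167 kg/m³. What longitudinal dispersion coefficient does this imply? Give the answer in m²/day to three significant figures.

0.152 m²/day

At the plume center C_max = M/(n_e·A·√(4πDt)), so D = M²/(4πt·(n_e·A·C_max)²).
n_e·A·C_max = 0.24 × 96.4 × 0.167 = 3.864 kg/m.
D = 31.9²/(4π × 35.7 × 3.864²) = 0.152 m²/day.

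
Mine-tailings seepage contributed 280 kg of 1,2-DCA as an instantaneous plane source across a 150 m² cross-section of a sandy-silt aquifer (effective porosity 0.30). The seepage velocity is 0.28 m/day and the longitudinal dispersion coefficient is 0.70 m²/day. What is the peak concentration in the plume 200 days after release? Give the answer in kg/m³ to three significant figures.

The peak of an instantaneous 1D plume sits at x = vt; there the Gaussian factor is 1 and C_max = M/(n_e·A·√(4πDt)), where n_e·A is the pore area the mass is dissolved in.
√(4πDt) = √(4π × 0.70 × 200) = 41.94 m, so C_max = 280/(0.30 × 150 × 41.94) = 0.148 kg/m³.

0.148 kg/m³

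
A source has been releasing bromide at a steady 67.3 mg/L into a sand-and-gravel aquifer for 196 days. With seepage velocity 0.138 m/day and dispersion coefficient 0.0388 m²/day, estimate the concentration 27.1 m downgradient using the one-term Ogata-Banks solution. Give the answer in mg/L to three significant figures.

33.3 mg/L

For a continuous step input, C/C₀ ≈ ½·erfc((x−vt)/(2√(Dt))).
vt = 0.138 × 196 = 27.048 m and 2√(Dt) = 2√(0.0388 × 196) = 5.515 m.
Argument (x−vt)/(2√(Dt)) = (27.1 − 27.048)/5.515 = 0.009429; ½·erfc(0.009429) = 0.4947.
C = 67.3 × 0.4947 = 33.3 mg/L.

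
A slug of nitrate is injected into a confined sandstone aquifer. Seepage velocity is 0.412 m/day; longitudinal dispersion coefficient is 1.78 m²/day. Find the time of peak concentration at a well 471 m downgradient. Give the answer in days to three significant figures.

1130 days

For the 1D instantaneous-source solution, setting ∂C/∂t = 0 at fixed x gives v²t² + 2Dt − x² = 0, so t = (√(D² + v²x²) − D)/v².
√(D² + v²x²) = √(1.78² + 0.412² × 471²) = 194.1; v² = 0.169744.
t = (194.1 − 1.78)/0.169744 = 1130 days (vs. the pure-advection estimate x/v = 1140 d).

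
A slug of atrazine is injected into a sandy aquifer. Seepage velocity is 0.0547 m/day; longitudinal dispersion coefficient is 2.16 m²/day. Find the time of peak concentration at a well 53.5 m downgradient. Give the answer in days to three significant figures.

For the 1D instantaneous-source solution, setting ∂C/∂t = 0 at fixed x gives v²t² + 2Dt − x² = 0, so t = (√(D² + v²x²) − D)/v².
√(D² + v²x²) = √(2.16² + 0.0547² × 53.5²) = 3.637; v² = 0.00299209.
t = (3.637 − 2.16)/0.00299209 = 494 days (vs. the pure-advection estimate x/v = 978 d).

494 days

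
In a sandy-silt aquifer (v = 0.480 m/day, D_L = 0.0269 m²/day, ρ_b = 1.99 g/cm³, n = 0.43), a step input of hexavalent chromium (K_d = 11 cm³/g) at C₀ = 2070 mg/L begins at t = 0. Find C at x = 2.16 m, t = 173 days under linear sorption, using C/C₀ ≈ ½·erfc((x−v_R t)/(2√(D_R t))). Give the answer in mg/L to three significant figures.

192 mg/L

Retardation factor R = 1 + ρ_b·K_d/n = 1 + 1.99 × 11/0.43 = 51.91.
Sorption retards both mechanisms: v_R = v/R = 0.009247 m/day, D_R = D/R = 0.0005182 m²/day.
v_R·t = 0.009247 × 173 = 1.599731 m; 2√(D_R t) = 0.5988 m; argument = (2.16 − 1.599731)/0.5988 = 0.9357.
C = C₀ × ½·erfc(0.9357) = 2070 × 0.09287 = 192 mg/L.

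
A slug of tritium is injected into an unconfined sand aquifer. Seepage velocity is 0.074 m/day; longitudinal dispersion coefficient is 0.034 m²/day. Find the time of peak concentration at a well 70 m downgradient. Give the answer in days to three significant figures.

For the 1D instantaneous-source solution, setting ∂C/∂t = 0 at fixed x gives v²t² + 2Dt − x² = 0, so t = (√(D² + v²x²) − D)/v².
√(D² + v²x²) = √(0.034² + 0.074² × 70²) = 5.180; v² = 0.005476.
t = (5.180 − 0.034)/0.005476 = 940 days (vs. the pure-advection estimate x/v = 946 d).

940 days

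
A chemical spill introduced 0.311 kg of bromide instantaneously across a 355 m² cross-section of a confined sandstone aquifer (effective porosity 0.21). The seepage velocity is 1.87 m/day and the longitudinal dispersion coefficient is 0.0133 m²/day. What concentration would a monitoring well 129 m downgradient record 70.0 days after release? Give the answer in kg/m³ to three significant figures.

0.000463 kg/m³

For an instantaneous plane source, C(x,t) = M/(n_e·A·√(4πDt)) · exp(−(x−vt)²/(4Dt)), with n_e·A the pore (flow) area.
Plume center vt = 1.87 × 70.0 = 130.9 m, so the well at 129 m is 1.9 m upgradient of the peak.
√(4πDt) = 3.420 m, giving peak height M/(n_e·A·√(4πDt)) = 0.311/(0.21 × 355 × 3.420) = 0.001220 kg/m³.
(x−vt)²/(4Dt) = (-1.9)²/(4 × 0.0133 × 70.0) = 0.9694; exp(−0.9694) = 0.3793.
C = 0.001220 × 0.3793 = 0.000463 kg/m³.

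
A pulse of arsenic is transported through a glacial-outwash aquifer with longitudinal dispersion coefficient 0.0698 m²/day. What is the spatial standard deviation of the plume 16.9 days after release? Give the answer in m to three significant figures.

Dispersive spreading gives a Gaussian with σ² = 2Dt; advection only shifts the center.
σ = √(2 × 0.0698 × 16.9) = 1.54 m.

1.54 m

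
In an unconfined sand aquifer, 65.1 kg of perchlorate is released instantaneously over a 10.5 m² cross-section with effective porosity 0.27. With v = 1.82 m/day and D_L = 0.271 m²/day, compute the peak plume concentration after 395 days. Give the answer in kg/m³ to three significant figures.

0.626 kg/m³

The peak of an instantaneous 1D plume sits at x = vt; there the Gaussian factor is 1 and C_max = M/(n_e·A·√(4πDt)), where n_e·A is the pore area the mass is dissolved in.
√(4πDt) = √(4π × 0.271 × 395) = 36.68 m, so C_max = 65.1/(0.27 × 10.5 × 36.68) = 0.626 kg/m³.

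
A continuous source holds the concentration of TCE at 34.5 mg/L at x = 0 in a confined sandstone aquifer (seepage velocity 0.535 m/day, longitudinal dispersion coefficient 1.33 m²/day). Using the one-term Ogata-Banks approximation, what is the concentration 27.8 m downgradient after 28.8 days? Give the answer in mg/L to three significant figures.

For a continuous step input, C/C₀ ≈ ½·erfc((x−vt)/(2√(Dt))).
vt = 0.535 × 28.8 = 15.408 m and 2√(Dt) = 2√(1.33 × 28.8) = 12.38 m.
Argument (x−vt)/(2√(Dt)) = (27.8 − 15.408)/12.38 = 1.001; ½·erfc(1.001) = 0.07844.
C = 34.5 × 0.07844 = 2.71 mg/L.

2.71 mg/L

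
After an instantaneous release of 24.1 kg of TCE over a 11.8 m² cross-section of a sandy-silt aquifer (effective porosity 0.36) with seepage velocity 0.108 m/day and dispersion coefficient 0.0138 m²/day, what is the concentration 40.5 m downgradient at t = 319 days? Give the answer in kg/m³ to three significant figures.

0.0956 kg/m³

For an instantaneous plane source, C(x,t) = M/(n_e·A·√(4πDt)) · exp(−(x−vt)²/(4Dt)), with n_e·A the pore (flow) area.
Plume center vt = 0.108 × 319 = 34.452 m, so the well at 40.5 m is 6.048 m downgradient of the peak.
√(4πDt) = 7.438 m, giving peak height M/(n_e·A·√(4πDt)) = 24.1/(0.36 × 11.8 × 7.438) = 0.7627 kg/m³.
(x−vt)²/(4Dt) = (6.048)²/(4 × 0.0138 × 319) = 2.077; exp(−2.077) = 0.1253.
C = 0.7627 × 0.1253 = 0.0956 kg/m³.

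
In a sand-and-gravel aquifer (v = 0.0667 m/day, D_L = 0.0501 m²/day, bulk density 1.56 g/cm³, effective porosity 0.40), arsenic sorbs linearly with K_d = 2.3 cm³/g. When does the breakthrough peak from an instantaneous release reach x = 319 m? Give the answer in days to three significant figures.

Retardation factor R = 1 + ρ_b·K_d/n = 1 + 1.56 × 2.3/0.40 = 9.970.
Sorption retards both mechanisms: v_R = v/R = 0.006690 m/day, D_R = D/R = 0.005025 m²/day.
Peak time from v_R²t² + 2D_R t − x² = 0: t = (√(D_R² + v_R²x²) − D_R)/v_R².
√(D_R² + v_R²x²) = √(0.005025² + 0.006690² × 319²) = 2.134; v_R² = 4.476e-05.
t = (2.134 − 0.005025)/4.476e-05 = 47600 days.

47600 days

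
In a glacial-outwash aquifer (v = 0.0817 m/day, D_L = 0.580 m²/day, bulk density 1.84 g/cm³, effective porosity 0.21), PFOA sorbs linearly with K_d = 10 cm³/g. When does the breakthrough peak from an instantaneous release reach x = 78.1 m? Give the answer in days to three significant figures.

Retardation factor R = 1 + ρ_b·K_d/n = 1 + 1.84 × 10/0.21 = 88.62.
Sorption retards both mechanisms: v_R = v/R = 0.0009219 m/day, D_R = D/R = 0.006545 m²/day.
Peak time from v_R²t² + 2D_R t − x² = 0: t = (√(D_R² + v_R²x²) − D_R)/v_R².
√(D_R² + v_R²x²) = √(0.006545² + 0.0009219² × 78.1²) = 0.07230; v_R² = 8.499e-07.
t = (0.07230 − 0.006545)/8.499e-07 = 77400 days.

77400 days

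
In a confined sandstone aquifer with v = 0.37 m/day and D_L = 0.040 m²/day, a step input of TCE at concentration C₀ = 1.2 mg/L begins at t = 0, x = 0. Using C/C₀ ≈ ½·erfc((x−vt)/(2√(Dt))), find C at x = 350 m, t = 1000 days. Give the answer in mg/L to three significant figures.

For a continuous step input, C/C₀ ≈ ½·erfc((x−vt)/(2√(Dt))).
vt = 0.37 × 1000 = 370 m and 2√(Dt) = 2√(0.040 × 1000) = 12.65 m.
Argument (x−vt)/(2√(Dt)) = (350 − 370)/12.65 = -1.581; ½·erfc(-1.581) = 0.9873.
C = 1.2 × 0.9873 = 1.18 mg/L.

1.18 mg/L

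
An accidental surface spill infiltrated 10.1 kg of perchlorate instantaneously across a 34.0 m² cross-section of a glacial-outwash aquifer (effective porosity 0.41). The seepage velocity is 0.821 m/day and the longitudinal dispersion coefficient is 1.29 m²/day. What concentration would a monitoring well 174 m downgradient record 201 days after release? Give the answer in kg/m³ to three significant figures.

For an instantaneous plane source, C(x,t) = M/(n_e·A·√(4πDt)) · exp(−(x−vt)²/(4Dt)), with n_e·A the pore (flow) area.
Plume center vt = 0.821 × 201 = 165.021 m, so the well at 174 m is 8.979 m downgradient of the peak.
√(4πDt) = 57.08 m, giving peak height M/(n_e·A·√(4πDt)) = 10.1/(0.41 × 34.0 × 57.08) = 0.01269 kg/m³.
(x−vt)²/(4Dt) = (8.979)²/(4 × 1.29 × 201) = 0.07773; exp(−0.07773) = 0.9252.
C = 0.01269 × 0.9252 = 0.0117 kg/m³.

0.0117 kg/m³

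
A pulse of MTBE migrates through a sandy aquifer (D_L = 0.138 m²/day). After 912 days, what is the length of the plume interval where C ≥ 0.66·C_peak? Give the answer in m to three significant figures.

28.9 m

The plume is Gaussian with σ = √(2Dt) = √(2 × 0.138 × 912) = 15.87 m.
C/C_peak = exp(−Δx²/(2σ²)) = 0.66 ⇒ Δx = σ·√(−2 ln 0.66) = 15.87 × 0.9116 = 14.47 m.
Width = 2Δx = 28.9 m.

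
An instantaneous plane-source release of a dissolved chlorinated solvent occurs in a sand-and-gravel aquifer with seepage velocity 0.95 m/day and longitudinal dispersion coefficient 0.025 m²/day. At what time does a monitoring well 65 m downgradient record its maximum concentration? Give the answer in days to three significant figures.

For the 1D instantaneous-source solution, setting ∂C/∂t = 0 at fixed x gives v²t² + 2Dt − x² = 0, so t = (√(D² + v²x²) − D)/v².
√(D² + v²x²) = √(0.025² + 0.95² × 65²) = 61.75; v² = 0.9025.
t = (61.75 − 0.025)/0.9025 = 68.4 days (vs. the pure-advection estimate x/v = 68.4 d).

68.4 days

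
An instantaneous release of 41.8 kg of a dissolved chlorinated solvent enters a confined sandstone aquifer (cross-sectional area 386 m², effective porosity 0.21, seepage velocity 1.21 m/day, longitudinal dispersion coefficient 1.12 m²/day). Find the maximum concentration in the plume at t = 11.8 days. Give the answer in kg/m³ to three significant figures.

0.0400 kg/m³

The peak of an instantaneous 1D plume sits at x = vt; there the Gaussian factor is 1 and C_max = M/(n_e·A·√(4πDt)), where n_e·A is the pore area the mass is dissolved in.
√(4πDt) = √(4π × 1.12 × 11.8) = 12.89 m, so C_max = 41.8/(0.21 × 386 × 12.89) = 0.0400 kg/m³.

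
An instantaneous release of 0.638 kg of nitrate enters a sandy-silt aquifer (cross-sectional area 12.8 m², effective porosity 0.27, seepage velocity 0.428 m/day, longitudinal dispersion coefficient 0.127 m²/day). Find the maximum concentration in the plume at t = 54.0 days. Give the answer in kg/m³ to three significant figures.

The peak of an instantaneous 1D plume sits at x = vt; there the Gaussian factor is 1 and C_max = M/(n_e·A·√(4πDt)), where n_e·A is the pore area the mass is dissolved in.
√(4πDt) = √(4π × 0.127 × 54.0) = 9.283 m, so C_max = 0.638/(0.27 × 12.8 × 9.283) = 0.0199 kg/m³.

0.0199 kg/m³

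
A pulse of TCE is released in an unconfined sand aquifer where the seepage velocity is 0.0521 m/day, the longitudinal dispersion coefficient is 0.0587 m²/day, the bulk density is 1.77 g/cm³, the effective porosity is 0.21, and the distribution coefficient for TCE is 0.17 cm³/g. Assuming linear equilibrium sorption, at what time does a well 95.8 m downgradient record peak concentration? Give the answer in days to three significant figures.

Retardation factor R = 1 + ρ_b·K_d/n = 1 + 1.77 × 0.17/0.21 = 2.433.
Sorption retards both mechanisms: v_R = v/R = 0.02141 m/day, D_R = D/R = 0.02413 m²/day.
Peak time from v_R²t² + 2D_R t − x² = 0: t = (√(D_R² + v_R²x²) − D_R)/v_R².
√(D_R² + v_R²x²) = √(0.02413² + 0.02141² × 95.8²) = 2.051; v_R² = 0.0004584.
t = (2.051 − 0.02413)/0.0004584 = 4420 days.

4420 days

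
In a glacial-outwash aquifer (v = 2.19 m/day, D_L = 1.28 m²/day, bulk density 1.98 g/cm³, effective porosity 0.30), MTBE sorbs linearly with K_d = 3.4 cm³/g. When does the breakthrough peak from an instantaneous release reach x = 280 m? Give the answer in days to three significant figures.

2990 days

Retardation factor R = 1 + ρ_b·K_d/n = 1 + 1.98 × 3.4/0.30 = 23.44.
Sorption retards both mechanisms: v_R = v/R = 0.09343 m/day, D_R = D/R = 0.05461 m²/day.
Peak time from v_R²t² + 2D_R t − x² = 0: t = (√(D_R² + v_R²x²) − D_R)/v_R².
√(D_R² + v_R²x²) = √(0.05461² + 0.09343² × 280²) = 26.16; v_R² = 0.008729.
t = (26.16 − 0.05461)/0.008729 = 2990 days.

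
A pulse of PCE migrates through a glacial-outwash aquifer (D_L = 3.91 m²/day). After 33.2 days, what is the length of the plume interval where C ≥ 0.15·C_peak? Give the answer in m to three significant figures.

62.8 m

The plume is Gaussian with σ = √(2Dt) = √(2 × 3.91 × 33.2) = 16.11 m.
C/C_peak = exp(−Δx²/(2σ²)) = 0.15 ⇒ Δx = σ·√(−2 ln 0.15) = 16.11 × 1.948 = 31.38 m.
Width = 2Δx = 62.8 m.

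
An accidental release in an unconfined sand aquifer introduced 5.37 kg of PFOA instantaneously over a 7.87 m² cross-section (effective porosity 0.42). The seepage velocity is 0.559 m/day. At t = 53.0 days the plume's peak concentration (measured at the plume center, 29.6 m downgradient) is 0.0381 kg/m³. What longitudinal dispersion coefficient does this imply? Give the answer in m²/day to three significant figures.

At the plume center C_max = M/(n_e·A·√(4πDt)), so D = M²/(4πt·(n_e·A·C_max)²).
n_e·A·C_max = 0.42 × 7.87 × 0.0381 = 0.1259 kg/m.
D = 5.37²/(4π × 53.0 × 0.1259²) = 2.73 m²/day.

2.73 m²/day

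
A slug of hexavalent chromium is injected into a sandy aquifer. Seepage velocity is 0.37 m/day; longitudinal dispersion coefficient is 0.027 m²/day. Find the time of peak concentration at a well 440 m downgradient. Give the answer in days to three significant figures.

For the 1D instantaneous-source solution, setting ∂C/∂t = 0 at fixed x gives v²t² + 2Dt − x² = 0, so t = (√(D² + v²x²) − D)/v².
√(D² + v²x²) = √(0.027² + 0.37² × 440²) = 162.8; v² = 0.1369.
t = (162.8 − 0.027)/0.1369 = 1190 days (vs. the pure-advection estimate x/v = 1190 d).

1190 days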